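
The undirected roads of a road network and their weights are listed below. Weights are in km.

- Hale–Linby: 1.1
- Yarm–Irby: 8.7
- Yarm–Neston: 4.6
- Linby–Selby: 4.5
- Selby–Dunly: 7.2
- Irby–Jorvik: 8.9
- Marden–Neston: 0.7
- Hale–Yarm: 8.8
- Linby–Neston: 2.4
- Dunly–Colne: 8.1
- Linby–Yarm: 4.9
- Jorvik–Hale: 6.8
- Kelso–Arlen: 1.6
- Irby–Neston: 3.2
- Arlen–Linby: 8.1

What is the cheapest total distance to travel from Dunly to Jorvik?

19.6 km

Settle nodes by increasing distance from Dunly:
Dunly: 0
Selby: 7.2  (via Dunly)
Colne: 8.1  (via Dunly)
Linby: 11.7  (via Selby)
Hale: 12.8  (via Linby)
Neston: 14.1  (via Linby)
Marden: 14.8  (via Neston)
Yarm: 16.6  (via Linby)
Irby: 17.3  (via Neston)
Jorvik: 19.6  (via Hale)
Shortest route: Dunly → Selby → Linby → Hale → Jorvik = 19.6 km.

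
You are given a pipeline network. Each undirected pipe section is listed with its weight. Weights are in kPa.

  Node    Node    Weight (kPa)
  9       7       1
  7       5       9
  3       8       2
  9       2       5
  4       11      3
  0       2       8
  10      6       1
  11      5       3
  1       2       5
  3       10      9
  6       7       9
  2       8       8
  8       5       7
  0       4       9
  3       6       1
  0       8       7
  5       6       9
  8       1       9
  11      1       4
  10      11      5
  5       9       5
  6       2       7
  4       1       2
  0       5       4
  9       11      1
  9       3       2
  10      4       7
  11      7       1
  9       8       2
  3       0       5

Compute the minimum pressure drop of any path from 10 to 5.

Compare a few routes:
10 → 6 → 3 → 9 → 5: 1+1+2+5 = 9
10 → 6 → 3 → 9 → 7 → 11 → 5: 1+1+2+1+1+3 = 9
10 → 11 → 5: 5+3 = 8
Cheapest is 10 → 11 → 5 at 8 kPa.

8 kPa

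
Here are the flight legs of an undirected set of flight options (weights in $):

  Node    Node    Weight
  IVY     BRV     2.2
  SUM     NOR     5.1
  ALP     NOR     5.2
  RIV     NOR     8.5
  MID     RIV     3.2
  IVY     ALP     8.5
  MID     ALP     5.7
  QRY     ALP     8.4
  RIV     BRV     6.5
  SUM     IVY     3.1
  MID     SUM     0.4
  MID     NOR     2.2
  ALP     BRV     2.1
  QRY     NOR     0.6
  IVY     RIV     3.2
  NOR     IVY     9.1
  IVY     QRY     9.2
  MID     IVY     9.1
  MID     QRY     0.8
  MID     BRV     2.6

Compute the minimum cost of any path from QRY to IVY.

$4.3

Shortest distances from QRY:
QRY: 0
NOR: 0.6  (via QRY)
MID: 0.8  (via QRY)
SUM: 1.2  (via MID)
BRV: 3.4  (via MID)
RIV: 4  (via MID)
IVY: 4.3  (via SUM)
Shortest route: QRY → MID → SUM → IVY = $4.3.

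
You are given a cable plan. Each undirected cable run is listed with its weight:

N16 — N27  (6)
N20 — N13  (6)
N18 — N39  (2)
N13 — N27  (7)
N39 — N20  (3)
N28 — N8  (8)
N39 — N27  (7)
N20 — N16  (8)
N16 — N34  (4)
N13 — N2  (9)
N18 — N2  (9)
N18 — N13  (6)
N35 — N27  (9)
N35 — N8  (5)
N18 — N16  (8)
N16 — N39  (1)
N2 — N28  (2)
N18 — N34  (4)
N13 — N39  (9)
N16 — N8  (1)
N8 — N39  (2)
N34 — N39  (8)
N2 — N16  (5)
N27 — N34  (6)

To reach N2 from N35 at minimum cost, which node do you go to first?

N8

Enumerating some paths:
N35–N8–N28–N2: 5+8+2 = 15
N35–N8–N39–N16–N2: 5+2+1+5 = 13
N35–N8–N16–N2: 5+1+5 = 11
The minimum is 11 via N35–N8–N16–N2.
So from N35 the first move is to N8.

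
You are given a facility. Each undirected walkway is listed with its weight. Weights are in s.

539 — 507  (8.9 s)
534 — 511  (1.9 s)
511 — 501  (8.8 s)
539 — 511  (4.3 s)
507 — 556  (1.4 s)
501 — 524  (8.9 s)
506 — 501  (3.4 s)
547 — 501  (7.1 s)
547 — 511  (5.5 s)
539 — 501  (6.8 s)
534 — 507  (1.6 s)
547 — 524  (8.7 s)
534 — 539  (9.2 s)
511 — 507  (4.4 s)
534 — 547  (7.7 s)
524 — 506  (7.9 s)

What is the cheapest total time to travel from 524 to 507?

Shortest distances from 524:
524: 0
506: 7.9  (via 524)
547: 8.7  (via 524)
501: 8.9  (via 524)
511: 14.2  (via 547)
539: 15.7  (via 501)
534: 16.1  (via 511)
507: 17.7  (via 534)
Shortest route: 524–547–511–534–507 = 17.7 s.

17.7 s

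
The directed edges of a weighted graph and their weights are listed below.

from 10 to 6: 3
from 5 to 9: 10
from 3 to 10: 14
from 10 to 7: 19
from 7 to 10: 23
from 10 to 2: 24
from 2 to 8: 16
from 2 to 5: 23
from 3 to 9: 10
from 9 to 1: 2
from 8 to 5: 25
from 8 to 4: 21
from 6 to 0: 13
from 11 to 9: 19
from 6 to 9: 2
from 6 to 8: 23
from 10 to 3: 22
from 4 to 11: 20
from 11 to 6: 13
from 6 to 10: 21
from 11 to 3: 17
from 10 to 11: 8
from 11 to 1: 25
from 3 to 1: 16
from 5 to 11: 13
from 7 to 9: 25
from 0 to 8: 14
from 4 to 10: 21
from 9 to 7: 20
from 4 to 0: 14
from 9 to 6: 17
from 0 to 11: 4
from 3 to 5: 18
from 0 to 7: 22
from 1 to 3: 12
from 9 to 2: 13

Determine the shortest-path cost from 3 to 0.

30

Running Dijkstra from 3:
3: 0
9: 10  (via 3)
1: 12  (via 9)
10: 14  (via 3)
6: 17  (via 10)
5: 18  (via 3)
11: 22  (via 10)
2: 23  (via 9)
0: 30  (via 6)
Shortest route: 3 → 10 → 6 → 0 = 30.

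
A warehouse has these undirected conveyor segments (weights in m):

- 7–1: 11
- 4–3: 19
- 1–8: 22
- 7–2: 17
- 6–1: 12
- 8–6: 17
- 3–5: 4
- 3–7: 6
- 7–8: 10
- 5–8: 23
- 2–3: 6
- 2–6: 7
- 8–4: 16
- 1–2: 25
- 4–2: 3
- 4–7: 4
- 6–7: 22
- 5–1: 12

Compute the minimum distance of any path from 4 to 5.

Running Dijkstra from 4:
4: 0
2: 3  (via 4)
7: 4  (via 4)
3: 9  (via 2)
6: 10  (via 2)
5: 13  (via 3)
Shortest route: 4–2–3–5 = 13 m.

13 m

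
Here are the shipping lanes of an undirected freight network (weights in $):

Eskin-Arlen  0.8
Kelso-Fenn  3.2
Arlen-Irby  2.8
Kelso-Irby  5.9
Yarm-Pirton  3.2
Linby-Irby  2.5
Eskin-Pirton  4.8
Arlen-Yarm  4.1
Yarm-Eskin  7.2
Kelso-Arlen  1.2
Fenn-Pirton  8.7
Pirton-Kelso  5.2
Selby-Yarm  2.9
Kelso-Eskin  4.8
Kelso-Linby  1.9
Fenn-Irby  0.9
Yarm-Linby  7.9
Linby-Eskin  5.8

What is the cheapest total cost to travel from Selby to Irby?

Compare a few routes:
Selby - Yarm - Arlen - Irby: 2.9+4.1+2.8 = 9.8
Selby - Yarm - Arlen - Kelso - Fenn - Irby: 2.9+4.1+1.2+3.2+0.9 = 12.3
Selby - Yarm - Arlen - Kelso - Linby - Irby: 2.9+4.1+1.2+1.9+2.5 = 12.6
Cheapest is Selby - Yarm - Arlen - Irby at $9.8.

$9.8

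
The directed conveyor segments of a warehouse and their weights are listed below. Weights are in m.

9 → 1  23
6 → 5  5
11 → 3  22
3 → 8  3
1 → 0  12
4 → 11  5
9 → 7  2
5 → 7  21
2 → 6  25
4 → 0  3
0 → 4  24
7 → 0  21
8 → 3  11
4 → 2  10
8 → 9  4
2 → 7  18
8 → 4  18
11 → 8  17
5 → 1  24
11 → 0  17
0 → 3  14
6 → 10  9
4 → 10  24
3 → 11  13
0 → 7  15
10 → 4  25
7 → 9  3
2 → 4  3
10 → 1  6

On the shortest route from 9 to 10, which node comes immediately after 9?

Candidate routes:
9 - 1 - 0 - 4 - 10: 23+12+24+24 = 83
9 - 7 - 0 - 3 - 8 - 4 - 10: 2+21+14+3+18+24 = 82
9 - 7 - 0 - 4 - 10: 2+21+24+24 = 71
9 - 7 - 0 - 4 - 2 - 6 - 10: 2+21+24+10+25+9 = 91
Cheapest is 9 - 7 - 0 - 4 - 10 at 71 m.
So from 9 the first move is to 7.

7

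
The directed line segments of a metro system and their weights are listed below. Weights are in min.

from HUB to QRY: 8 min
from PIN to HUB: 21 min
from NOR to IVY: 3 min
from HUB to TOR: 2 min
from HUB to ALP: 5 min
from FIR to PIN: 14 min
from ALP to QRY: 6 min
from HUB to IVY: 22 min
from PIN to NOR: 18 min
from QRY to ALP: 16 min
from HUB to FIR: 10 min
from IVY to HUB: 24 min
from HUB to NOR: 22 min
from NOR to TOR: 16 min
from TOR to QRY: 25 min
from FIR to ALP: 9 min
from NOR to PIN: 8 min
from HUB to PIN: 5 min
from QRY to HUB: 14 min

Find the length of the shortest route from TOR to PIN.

44 min

Candidate routes:
TOR → QRY → HUB → PIN: 25+14+5 = 44
TOR → QRY → HUB → FIR → PIN: 25+14+10+14 = 63
TOR → QRY → HUB → NOR → PIN: 25+14+22+8 = 69
The minimum is 44 min via TOR → QRY → HUB → PIN.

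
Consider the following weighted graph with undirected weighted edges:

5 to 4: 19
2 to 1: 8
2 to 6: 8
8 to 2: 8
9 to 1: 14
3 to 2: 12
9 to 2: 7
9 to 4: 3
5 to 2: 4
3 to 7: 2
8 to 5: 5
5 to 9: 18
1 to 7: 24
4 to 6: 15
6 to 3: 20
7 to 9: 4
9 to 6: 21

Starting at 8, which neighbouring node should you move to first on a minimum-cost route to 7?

Candidate routes:
8–2–3–7: 8+12+2 = 22
8–2–9–7: 8+7+4 = 19
8–5–2–9–7: 5+4+7+4 = 20
Cheapest is 8–2–9–7 at 19.
So from 8 the first move is to 2.

2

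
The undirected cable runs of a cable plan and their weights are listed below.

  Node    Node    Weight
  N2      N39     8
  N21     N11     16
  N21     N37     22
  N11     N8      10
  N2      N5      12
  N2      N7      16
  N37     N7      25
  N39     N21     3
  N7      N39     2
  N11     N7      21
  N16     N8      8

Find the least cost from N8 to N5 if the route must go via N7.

Shortest N8→N7: N8 → N11 → N7 = 31
Best N7 to N5: N7 → N39 → N2 → N5 costing 22
Total via N7: 31 + 22 = 53.

53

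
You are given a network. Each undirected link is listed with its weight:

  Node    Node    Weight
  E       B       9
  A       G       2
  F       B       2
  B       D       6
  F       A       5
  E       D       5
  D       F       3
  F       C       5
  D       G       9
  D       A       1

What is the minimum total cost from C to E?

Enumerating some paths:
C → F → B → E: 5+2+9 = 16
C → F → A → D → E: 5+5+1+5 = 16
C → F → D → E: 5+3+5 = 13
Cheapest is C → F → D → E at 13.

13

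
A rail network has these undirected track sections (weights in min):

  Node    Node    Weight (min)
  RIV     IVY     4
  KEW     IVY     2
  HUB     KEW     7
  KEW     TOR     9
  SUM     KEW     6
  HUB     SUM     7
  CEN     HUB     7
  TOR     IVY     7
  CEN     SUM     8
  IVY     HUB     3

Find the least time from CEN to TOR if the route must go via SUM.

Shortest CEN→SUM: CEN → SUM = 8
Shortest SUM→TOR: SUM → KEW → TOR = 15
Total via SUM: 8 + 15 = 23 min.

23 min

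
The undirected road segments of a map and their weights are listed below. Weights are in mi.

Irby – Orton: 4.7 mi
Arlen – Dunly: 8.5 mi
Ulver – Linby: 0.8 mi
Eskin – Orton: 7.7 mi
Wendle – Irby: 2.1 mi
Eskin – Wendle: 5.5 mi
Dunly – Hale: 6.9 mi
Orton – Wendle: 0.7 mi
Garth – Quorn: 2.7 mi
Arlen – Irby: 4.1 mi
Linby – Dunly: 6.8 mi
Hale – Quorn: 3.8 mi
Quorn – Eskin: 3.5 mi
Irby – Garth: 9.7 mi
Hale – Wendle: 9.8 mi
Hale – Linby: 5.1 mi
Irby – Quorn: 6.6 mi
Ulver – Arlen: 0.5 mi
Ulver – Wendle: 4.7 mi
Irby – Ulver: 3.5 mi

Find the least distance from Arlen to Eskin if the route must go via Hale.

13.7 mi

Shortest Arlen→Hale: Arlen → Ulver → Linby → Hale = 6.4
Best Hale to Eskin: Hale → Quorn → Eskin costing 7.3
Total via Hale: 6.4 + 7.3 = 13.7 mi.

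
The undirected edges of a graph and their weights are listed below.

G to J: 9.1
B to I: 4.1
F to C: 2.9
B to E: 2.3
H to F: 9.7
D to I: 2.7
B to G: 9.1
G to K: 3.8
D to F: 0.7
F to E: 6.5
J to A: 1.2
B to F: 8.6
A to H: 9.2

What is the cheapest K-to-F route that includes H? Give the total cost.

33

Shortest K→H: K → G → J → A → H = 23.3
Best H to F: H → F costing 9.7
Total via H: 23.3 + 9.7 = 33.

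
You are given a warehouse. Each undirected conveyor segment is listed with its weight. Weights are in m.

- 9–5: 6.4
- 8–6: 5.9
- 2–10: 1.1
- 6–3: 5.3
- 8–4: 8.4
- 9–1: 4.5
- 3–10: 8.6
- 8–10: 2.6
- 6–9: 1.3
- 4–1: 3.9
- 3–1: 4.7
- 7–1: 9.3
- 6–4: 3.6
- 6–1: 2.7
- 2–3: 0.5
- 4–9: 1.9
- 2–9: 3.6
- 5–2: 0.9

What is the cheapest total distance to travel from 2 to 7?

14.5 m

Candidate routes:
2 - 3 - 6 - 1 - 7: 0.5+5.3+2.7+9.3 = 17.8
2 - 9 - 1 - 7: 3.6+4.5+9.3 = 17.4
2 - 3 - 1 - 7: 0.5+4.7+9.3 = 14.5
2 - 9 - 6 - 1 - 7: 3.6+1.3+2.7+9.3 = 16.9
The minimum is 14.5 m via 2 - 3 - 1 - 7.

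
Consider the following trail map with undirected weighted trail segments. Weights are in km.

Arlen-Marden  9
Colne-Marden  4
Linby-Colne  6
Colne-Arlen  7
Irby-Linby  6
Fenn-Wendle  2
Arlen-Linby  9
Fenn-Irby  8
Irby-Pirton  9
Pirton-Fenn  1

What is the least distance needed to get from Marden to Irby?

16 km

Running Dijkstra from Marden:
Marden: 0
Colne: 4  (via Marden)
Arlen: 9  (via Marden)
Linby: 10  (via Colne)
Irby: 16  (via Linby)
Shortest route: Marden–Colne–Linby–Irby = 16 km.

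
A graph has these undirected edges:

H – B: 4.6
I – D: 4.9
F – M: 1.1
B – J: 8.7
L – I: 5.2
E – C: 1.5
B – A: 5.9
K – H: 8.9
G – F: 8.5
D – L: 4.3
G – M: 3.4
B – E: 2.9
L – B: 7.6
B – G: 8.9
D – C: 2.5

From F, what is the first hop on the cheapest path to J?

M

Candidate routes:
F–M–G–B–J: 1.1+3.4+8.9+8.7 = 22.1
F–G–B–J: 8.5+8.9+8.7 = 26.1
Cheapest is F–M–G–B–J at 22.1.
So from F the first move is to M.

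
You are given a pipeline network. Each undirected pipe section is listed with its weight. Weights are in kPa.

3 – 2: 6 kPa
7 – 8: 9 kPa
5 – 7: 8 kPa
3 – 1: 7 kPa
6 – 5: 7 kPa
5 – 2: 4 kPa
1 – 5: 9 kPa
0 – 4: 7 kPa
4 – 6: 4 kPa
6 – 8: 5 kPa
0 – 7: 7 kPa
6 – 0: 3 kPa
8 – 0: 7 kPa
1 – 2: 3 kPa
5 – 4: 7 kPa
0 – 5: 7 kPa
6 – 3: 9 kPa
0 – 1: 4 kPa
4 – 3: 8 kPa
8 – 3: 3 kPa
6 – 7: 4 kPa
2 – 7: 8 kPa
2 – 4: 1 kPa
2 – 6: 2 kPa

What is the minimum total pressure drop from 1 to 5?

7 kPa

Enumerating some paths:
1 - 5: 9 = 9
1 - 0 - 5: 4+7 = 11
1 - 2 - 4 - 5: 3+1+7 = 11
1 - 2 - 5: 3+4 = 7
Cheapest is 1 - 2 - 5 at 7 kPa.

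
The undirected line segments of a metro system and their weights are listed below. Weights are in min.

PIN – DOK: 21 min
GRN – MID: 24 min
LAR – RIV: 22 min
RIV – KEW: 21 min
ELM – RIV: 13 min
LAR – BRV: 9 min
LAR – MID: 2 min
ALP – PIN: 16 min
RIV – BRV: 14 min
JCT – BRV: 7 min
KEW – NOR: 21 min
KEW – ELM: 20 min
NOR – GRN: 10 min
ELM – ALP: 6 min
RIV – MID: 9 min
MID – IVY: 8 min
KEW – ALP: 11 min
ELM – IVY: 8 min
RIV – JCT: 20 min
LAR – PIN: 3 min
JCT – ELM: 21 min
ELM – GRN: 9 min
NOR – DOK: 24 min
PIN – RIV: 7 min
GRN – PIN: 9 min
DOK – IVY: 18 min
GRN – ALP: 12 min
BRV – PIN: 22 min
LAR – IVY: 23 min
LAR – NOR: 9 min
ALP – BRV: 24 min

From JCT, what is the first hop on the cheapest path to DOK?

BRV

Compare a few routes:
JCT → ELM → IVY → DOK: 21+8+18 = 47
JCT → BRV → LAR → PIN → DOK: 7+9+3+21 = 40
JCT → BRV → LAR → MID → IVY → DOK: 7+9+2+8+18 = 44
The minimum is 40 min via JCT → BRV → LAR → PIN → DOK.
So from JCT the first move is to BRV.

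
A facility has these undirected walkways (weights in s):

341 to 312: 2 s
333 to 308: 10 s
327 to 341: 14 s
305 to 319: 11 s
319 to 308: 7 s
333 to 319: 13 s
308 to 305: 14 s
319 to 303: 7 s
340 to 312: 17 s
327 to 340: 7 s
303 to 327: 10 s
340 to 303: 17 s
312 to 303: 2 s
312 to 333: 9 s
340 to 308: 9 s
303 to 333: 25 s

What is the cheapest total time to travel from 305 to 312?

Candidate routes:
305 → 319 → 303 → 312: 11+7+2 = 20
305 → 308 → 319 → 303 → 312: 14+7+7+2 = 30
Cheapest is 305 → 319 → 303 → 312 at 20 s.

20 s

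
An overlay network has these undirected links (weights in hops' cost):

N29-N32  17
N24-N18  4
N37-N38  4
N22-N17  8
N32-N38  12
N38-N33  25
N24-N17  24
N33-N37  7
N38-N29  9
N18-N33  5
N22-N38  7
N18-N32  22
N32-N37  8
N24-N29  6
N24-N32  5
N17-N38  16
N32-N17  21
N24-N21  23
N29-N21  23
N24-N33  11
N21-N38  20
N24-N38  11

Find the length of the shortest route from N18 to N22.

Candidate routes:
N18–N24–N32–N38–N22: 4+5+12+7 = 28
N18–N33–N37–N38–N22: 5+7+4+7 = 23
N18–N24–N38–N22: 4+11+7 = 22
N18–N24–N29–N38–N22: 4+6+9+7 = 26
The minimum is 22 hops' cost via N18–N24–N38–N22.

22 hops' cost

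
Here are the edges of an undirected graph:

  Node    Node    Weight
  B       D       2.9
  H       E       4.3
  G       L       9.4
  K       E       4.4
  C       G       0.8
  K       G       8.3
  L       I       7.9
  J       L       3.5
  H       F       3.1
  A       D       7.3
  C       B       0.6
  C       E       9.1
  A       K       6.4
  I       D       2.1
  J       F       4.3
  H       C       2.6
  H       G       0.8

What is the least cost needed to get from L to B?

Enumerating some paths:
L–I–D–B: 7.9+2.1+2.9 = 12.9
L–G–C–B: 9.4+0.8+0.6 = 10.8
L–J–F–H–G–C–B: 3.5+4.3+3.1+0.8+0.8+0.6 = 13.1
Cheapest is L–G–C–B at 10.8.

10.8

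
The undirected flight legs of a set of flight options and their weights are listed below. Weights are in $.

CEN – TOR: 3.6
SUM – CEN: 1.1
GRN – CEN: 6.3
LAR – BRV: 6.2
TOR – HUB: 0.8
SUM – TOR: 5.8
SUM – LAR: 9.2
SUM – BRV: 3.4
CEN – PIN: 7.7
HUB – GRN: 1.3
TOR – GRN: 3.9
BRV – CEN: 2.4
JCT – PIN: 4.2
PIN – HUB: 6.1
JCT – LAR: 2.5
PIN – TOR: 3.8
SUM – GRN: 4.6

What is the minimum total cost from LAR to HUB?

Running Dijkstra from LAR:
LAR: 0
JCT: 2.5  (via LAR)
BRV: 6.2  (via LAR)
PIN: 6.7  (via JCT)
CEN: 8.6  (via BRV)
SUM: 9.2  (via LAR)
TOR: 10.5  (via PIN)
HUB: 11.3  (via TOR)
Shortest route: LAR → JCT → PIN → TOR → HUB = $11.3.

$11.3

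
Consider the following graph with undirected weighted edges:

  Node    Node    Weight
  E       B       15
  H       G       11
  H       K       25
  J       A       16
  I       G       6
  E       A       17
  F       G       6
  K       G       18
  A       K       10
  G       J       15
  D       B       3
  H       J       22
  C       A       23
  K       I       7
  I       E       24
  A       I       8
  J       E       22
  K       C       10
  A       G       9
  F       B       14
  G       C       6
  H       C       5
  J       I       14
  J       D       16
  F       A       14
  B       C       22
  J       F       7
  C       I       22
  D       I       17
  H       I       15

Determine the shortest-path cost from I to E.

Enumerating some paths:
I - E: 24 = 24
I - G - A - E: 6+9+17 = 32
I - A - E: 8+17 = 25
I - K - A - E: 7+10+17 = 34
The minimum is 24 via I - E.

24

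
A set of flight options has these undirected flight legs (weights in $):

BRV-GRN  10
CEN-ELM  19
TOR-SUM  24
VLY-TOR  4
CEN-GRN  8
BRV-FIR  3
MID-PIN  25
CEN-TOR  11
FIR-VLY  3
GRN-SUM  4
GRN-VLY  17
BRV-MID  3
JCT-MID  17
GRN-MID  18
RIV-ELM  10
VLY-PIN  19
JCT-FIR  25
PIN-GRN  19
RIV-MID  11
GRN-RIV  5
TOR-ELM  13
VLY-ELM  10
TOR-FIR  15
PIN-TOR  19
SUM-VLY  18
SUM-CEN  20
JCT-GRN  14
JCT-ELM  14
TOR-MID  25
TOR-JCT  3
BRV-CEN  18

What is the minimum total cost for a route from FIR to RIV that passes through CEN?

$31

Best FIR to CEN: FIR → VLY → TOR → CEN costing 18
Best CEN to RIV: CEN → GRN → RIV costing 13
Total via CEN: 18 + 13 = $31.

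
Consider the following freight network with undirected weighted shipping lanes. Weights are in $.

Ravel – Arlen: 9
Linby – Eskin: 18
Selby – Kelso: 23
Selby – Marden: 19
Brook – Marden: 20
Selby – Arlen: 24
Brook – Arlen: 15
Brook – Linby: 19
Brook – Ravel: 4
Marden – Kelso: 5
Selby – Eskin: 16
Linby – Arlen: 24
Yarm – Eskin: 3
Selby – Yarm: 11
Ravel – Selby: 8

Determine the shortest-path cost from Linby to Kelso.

Compare a few routes:
Linby - Brook - Marden - Kelso: 19+20+5 = 44
Linby - Brook - Ravel - Selby - Kelso: 19+4+8+23 = 54
Linby - Brook - Ravel - Selby - Marden - Kelso: 19+4+8+19+5 = 55
Cheapest is Linby - Brook - Marden - Kelso at $44.

$44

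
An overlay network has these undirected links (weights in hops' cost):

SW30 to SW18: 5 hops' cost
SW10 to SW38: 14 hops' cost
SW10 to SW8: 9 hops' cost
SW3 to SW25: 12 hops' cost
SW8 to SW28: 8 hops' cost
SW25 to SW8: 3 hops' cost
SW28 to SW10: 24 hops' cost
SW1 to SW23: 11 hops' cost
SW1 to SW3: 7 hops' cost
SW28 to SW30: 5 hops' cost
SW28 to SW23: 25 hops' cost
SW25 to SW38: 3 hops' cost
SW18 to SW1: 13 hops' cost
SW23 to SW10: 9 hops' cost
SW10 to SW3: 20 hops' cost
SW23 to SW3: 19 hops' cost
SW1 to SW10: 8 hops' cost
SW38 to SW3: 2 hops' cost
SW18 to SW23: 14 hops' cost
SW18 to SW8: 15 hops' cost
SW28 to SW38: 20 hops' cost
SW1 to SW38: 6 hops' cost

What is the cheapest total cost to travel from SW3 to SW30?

Shortest distances from SW3:
SW3: 0
SW38: 2  (via SW3)
SW25: 5  (via SW38)
SW1: 7  (via SW3)
SW8: 8  (via SW25)
SW10: 15  (via SW1)
SW28: 16  (via SW8)
SW23: 18  (via SW1)
SW18: 20  (via SW1)
SW30: 21  (via SW28)
Shortest route: SW3–SW38–SW25–SW8–SW28–SW30 = 21 hops' cost.

21 hops' cost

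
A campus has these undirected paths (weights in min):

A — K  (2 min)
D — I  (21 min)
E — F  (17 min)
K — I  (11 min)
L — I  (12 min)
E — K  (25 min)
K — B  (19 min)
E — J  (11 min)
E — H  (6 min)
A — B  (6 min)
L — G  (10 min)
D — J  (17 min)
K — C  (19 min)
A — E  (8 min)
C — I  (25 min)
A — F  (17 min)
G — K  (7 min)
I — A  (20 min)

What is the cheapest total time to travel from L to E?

27 min

Compare a few routes:
L → I → K → A → E: 12+11+2+8 = 33
L → I → A → E: 12+20+8 = 40
L → G → K → E: 10+7+25 = 42
L → G → K → A → E: 10+7+2+8 = 27
The minimum is 27 min via L → G → K → A → E.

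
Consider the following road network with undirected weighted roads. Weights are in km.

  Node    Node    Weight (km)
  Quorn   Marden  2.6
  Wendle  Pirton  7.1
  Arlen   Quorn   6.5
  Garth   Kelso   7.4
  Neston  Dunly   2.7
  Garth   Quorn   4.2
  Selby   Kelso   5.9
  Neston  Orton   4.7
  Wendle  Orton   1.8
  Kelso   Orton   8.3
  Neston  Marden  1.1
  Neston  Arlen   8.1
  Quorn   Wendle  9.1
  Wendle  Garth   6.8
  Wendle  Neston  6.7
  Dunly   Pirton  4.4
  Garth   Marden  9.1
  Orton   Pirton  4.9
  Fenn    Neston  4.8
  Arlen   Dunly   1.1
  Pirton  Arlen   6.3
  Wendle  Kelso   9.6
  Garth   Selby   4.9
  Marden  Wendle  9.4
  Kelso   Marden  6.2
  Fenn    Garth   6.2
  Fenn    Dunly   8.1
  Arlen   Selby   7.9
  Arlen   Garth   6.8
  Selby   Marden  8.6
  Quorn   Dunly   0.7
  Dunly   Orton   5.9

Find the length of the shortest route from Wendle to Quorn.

Compare a few routes:
Wendle → Quorn: 9.1 = 9.1
Wendle → Orton → Neston → Dunly → Quorn: 1.8+4.7+2.7+0.7 = 9.9
Wendle → Orton → Dunly → Quorn: 1.8+5.9+0.7 = 8.4
Cheapest is Wendle → Orton → Dunly → Quorn at 8.4 km.

8.4 km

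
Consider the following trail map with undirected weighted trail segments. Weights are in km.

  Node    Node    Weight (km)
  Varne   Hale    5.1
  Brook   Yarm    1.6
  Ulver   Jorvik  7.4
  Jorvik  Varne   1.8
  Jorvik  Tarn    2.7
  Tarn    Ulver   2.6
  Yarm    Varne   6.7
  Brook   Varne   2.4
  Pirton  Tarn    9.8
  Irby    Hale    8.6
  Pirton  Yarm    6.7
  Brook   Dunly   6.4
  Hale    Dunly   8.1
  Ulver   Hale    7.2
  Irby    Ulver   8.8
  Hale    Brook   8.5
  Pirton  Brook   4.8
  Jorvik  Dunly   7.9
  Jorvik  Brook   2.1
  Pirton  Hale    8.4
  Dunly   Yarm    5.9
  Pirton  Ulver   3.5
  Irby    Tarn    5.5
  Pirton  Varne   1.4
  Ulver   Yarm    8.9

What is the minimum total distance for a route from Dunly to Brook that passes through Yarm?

7.5 km

Best Dunly to Yarm: Dunly → Yarm costing 5.9
Best Yarm to Brook: Yarm → Brook costing 1.6
Total via Yarm: 5.9 + 1.6 = 7.5 km.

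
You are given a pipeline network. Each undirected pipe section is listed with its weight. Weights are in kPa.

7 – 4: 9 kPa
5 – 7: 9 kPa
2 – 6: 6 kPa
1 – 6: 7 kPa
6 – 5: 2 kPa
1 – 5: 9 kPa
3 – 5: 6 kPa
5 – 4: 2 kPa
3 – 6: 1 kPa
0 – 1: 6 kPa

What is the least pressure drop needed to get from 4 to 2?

Candidate routes:
4 - 5 - 1 - 6 - 2: 2+9+7+6 = 24
4 - 5 - 3 - 6 - 2: 2+6+1+6 = 15
4 - 5 - 6 - 2: 2+2+6 = 10
Cheapest is 4 - 5 - 6 - 2 at 10 kPa.

10 kPa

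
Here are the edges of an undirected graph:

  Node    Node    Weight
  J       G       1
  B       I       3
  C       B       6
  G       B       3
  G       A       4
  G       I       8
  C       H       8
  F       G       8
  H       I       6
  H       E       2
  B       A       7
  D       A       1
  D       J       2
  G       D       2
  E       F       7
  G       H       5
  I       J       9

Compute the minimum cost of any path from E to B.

Candidate routes:
E - H - I - B: 2+6+3 = 11
E - H - G - B: 2+5+3 = 10
The minimum is 10 via E - H - G - B.

10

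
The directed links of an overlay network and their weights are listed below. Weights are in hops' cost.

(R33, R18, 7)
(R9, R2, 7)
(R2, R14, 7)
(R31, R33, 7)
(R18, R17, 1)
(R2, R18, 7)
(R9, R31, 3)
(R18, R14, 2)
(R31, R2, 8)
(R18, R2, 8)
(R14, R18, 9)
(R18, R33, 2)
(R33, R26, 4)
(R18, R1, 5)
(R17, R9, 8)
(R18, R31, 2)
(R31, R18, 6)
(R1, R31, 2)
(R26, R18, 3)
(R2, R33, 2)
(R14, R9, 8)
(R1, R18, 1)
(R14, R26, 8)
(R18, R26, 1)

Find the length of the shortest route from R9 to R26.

Enumerating some paths:
R9–R2–R33–R26: 7+2+4 = 13
R9–R31–R18–R26: 3+6+1 = 10
R9–R31–R33–R26: 3+7+4 = 14
Cheapest is R9–R31–R18–R26 at 10 hops' cost.

10 hops' cost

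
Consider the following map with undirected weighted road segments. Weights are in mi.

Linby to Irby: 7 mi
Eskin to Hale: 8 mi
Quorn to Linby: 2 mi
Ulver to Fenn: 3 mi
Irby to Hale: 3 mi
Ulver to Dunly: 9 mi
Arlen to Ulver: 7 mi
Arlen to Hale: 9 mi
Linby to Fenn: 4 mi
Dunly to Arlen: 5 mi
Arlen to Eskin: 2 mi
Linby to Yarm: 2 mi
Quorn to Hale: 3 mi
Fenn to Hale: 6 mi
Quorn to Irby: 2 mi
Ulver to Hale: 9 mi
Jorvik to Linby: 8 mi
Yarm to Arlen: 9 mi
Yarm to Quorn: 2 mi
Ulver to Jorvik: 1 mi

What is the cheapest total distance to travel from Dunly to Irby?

Running Dijkstra from Dunly:
Dunly: 0
Arlen: 5  (via Dunly)
Eskin: 7  (via Arlen)
Ulver: 9  (via Dunly)
Jorvik: 10  (via Ulver)
Fenn: 12  (via Ulver)
Hale: 14  (via Arlen)
Yarm: 14  (via Arlen)
Linby: 16  (via Fenn)
Quorn: 16  (via Yarm)
Irby: 17  (via Hale)
Shortest route: Dunly–Arlen–Hale–Irby = 17 mi.

17 mi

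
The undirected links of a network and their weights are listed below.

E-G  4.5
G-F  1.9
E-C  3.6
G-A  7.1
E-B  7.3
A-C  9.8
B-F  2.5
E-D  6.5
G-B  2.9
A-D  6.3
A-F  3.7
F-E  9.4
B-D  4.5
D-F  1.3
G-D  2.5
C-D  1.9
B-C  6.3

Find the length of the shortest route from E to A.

Enumerating some paths:
E - G - F - A: 4.5+1.9+3.7 = 10.1
E - G - A: 4.5+7.1 = 11.6
E - D - F - A: 6.5+1.3+3.7 = 11.5
E - C - D - F - A: 3.6+1.9+1.3+3.7 = 10.5
Cheapest is E - G - F - A at 10.1.

10.1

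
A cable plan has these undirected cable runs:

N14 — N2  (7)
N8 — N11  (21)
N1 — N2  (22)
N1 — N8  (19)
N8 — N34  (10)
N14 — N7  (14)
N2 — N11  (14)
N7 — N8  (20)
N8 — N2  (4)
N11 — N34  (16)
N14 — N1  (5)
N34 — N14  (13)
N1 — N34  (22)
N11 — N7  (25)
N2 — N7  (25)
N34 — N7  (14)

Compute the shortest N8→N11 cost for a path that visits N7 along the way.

45

Shortest N8→N7: N8 → N7 = 20
Best N7 to N11: N7 → N11 costing 25
Total via N7: 20 + 25 = 45.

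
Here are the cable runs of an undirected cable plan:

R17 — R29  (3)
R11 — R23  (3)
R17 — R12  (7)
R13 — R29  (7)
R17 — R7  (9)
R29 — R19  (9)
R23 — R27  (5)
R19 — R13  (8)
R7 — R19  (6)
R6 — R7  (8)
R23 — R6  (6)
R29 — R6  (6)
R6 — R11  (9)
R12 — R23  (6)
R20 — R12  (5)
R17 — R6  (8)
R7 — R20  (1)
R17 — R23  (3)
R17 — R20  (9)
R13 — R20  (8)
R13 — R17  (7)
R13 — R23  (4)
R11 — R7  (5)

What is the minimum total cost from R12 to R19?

Candidate routes:
R12 → R23 → R13 → R19: 6+4+8 = 18
R12 → R20 → R7 → R19: 5+1+6 = 12
R12 → R17 → R29 → R19: 7+3+9 = 19
Cheapest is R12 → R20 → R7 → R19 at 12.

12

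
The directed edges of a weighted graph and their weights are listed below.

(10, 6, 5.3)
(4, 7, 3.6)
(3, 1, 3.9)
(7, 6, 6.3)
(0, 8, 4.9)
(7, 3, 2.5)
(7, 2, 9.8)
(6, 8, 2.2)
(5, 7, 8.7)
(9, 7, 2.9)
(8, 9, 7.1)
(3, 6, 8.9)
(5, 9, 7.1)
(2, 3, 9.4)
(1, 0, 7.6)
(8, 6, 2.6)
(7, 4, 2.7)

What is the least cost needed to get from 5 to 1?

15.1

Running Dijkstra from 5:
5: 0
9: 7.1  (via 5)
7: 8.7  (via 5)
3: 11.2  (via 7)
4: 11.4  (via 7)
6: 15  (via 7)
1: 15.1  (via 3)
Shortest route: 5–7–3–1 = 15.1.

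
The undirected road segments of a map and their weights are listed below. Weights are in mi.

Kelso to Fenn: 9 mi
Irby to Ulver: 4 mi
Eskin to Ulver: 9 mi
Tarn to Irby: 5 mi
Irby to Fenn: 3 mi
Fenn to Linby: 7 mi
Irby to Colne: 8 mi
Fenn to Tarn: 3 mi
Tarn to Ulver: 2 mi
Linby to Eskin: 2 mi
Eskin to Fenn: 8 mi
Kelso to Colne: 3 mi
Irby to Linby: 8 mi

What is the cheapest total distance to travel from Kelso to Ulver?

14 mi

Shortest distances from Kelso:
Kelso: 0
Colne: 3  (via Kelso)
Fenn: 9  (via Kelso)
Irby: 11  (via Colne)
Tarn: 12  (via Fenn)
Ulver: 14  (via Tarn)
Shortest route: Kelso–Fenn–Tarn–Ulver = 14 mi.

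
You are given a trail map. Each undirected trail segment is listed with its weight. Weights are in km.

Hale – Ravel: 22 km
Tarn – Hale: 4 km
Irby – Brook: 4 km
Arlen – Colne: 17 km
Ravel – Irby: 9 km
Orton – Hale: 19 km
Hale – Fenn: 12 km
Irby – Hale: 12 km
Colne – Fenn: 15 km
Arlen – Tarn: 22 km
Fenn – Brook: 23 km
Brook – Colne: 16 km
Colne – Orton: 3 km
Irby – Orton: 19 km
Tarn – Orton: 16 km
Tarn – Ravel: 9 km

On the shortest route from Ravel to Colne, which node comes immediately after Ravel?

Candidate routes:
Ravel–Tarn–Orton–Colne: 9+16+3 = 28
Ravel–Irby–Orton–Colne: 9+19+3 = 31
Ravel–Irby–Brook–Colne: 9+4+16 = 29
Cheapest is Ravel–Tarn–Orton–Colne at 28 km.
So from Ravel the first move is to Tarn.

Tarn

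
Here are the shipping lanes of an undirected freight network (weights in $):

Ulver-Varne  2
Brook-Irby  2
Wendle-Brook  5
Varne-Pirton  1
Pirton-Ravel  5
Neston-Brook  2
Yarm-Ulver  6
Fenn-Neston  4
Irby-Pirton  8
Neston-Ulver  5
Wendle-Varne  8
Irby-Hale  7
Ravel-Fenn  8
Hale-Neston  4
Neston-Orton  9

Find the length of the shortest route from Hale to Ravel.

Shortest distances from Hale:
Hale: 0
Neston: 4  (via Hale)
Brook: 6  (via Neston)
Irby: 7  (via Hale)
Fenn: 8  (via Neston)
Ulver: 9  (via Neston)
Wendle: 11  (via Brook)
Varne: 11  (via Ulver)
Pirton: 12  (via Varne)
Orton: 13  (via Neston)
Yarm: 15  (via Ulver)
Ravel: 16  (via Fenn)
Shortest route: Hale → Neston → Fenn → Ravel = $16.

$16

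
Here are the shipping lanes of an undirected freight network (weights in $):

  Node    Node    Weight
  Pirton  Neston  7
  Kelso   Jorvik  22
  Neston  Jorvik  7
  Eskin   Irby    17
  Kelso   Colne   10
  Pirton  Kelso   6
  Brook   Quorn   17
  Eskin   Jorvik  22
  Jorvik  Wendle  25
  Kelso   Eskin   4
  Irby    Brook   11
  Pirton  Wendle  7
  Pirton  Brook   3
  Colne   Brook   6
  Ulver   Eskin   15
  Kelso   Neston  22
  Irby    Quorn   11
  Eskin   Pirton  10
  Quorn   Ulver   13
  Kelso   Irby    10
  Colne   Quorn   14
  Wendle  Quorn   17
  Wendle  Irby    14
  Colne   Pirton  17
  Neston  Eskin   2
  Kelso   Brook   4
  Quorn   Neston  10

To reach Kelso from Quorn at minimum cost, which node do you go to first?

Neston

Candidate routes:
Quorn–Neston–Eskin–Kelso: 10+2+4 = 16
Quorn–Neston–Pirton–Kelso: 10+7+6 = 23
Quorn–Brook–Kelso: 17+4 = 21
Quorn–Irby–Kelso: 11+10 = 21
Cheapest is Quorn–Neston–Eskin–Kelso at $16.
So from Quorn the first move is to Neston.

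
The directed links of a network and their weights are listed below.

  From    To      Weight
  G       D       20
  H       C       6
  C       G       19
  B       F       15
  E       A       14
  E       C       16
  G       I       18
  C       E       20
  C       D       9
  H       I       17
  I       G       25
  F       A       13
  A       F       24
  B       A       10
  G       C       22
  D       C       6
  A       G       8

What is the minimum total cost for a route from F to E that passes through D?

67

Best F to D: F → A → G → D costing 41
Shortest D→E: D → C → E = 26
Total via D: 41 + 26 = 67.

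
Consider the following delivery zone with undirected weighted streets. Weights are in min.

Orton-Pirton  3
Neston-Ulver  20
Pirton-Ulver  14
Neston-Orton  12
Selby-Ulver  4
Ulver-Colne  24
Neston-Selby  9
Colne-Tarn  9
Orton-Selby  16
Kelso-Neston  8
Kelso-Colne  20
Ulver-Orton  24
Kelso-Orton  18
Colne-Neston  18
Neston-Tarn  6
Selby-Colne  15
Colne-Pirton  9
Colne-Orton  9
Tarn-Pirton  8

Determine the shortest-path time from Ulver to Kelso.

21 min

Running Dijkstra from Ulver:
Ulver: 0
Selby: 4  (via Ulver)
Neston: 13  (via Selby)
Pirton: 14  (via Ulver)
Orton: 17  (via Pirton)
Colne: 19  (via Selby)
Tarn: 19  (via Neston)
Kelso: 21  (via Neston)
Shortest route: Ulver–Selby–Neston–Kelso = 21 min.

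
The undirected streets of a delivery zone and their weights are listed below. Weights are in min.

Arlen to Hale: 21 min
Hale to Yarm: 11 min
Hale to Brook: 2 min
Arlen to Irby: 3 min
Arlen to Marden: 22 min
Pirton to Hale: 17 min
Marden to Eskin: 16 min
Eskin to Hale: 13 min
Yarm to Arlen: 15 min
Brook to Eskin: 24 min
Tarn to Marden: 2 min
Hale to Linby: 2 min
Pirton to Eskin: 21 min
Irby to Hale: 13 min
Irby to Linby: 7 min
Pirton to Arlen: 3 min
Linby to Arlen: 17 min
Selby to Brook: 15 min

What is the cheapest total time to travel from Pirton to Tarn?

Candidate routes:
Pirton → Arlen → Marden → Tarn: 3+22+2 = 27
Pirton → Eskin → Marden → Tarn: 21+16+2 = 39
The minimum is 27 min via Pirton → Arlen → Marden → Tarn.

27 min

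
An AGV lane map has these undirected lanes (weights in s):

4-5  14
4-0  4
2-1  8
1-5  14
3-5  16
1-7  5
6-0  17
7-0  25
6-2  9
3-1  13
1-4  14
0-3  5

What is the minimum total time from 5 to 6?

Compare a few routes:
5 - 1 - 2 - 6: 14+8+9 = 31
5 - 3 - 0 - 6: 16+5+17 = 38
5 - 4 - 1 - 2 - 6: 14+14+8+9 = 45
5 - 4 - 0 - 6: 14+4+17 = 35
The minimum is 31 s via 5 - 1 - 2 - 6.

31 s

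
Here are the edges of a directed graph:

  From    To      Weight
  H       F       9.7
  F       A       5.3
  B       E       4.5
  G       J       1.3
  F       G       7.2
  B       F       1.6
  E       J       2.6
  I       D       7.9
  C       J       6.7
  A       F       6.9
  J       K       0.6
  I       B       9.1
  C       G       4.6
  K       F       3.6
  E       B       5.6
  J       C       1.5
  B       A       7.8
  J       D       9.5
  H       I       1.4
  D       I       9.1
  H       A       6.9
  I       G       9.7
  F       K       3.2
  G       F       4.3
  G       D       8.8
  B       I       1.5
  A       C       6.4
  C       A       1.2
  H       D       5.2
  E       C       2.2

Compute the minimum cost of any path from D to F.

Enumerating some paths:
D → I → G → F: 9.1+9.7+4.3 = 23.1
D → I → B → F: 9.1+9.1+1.6 = 19.8
The minimum is 19.8 via D → I → B → F.

19.8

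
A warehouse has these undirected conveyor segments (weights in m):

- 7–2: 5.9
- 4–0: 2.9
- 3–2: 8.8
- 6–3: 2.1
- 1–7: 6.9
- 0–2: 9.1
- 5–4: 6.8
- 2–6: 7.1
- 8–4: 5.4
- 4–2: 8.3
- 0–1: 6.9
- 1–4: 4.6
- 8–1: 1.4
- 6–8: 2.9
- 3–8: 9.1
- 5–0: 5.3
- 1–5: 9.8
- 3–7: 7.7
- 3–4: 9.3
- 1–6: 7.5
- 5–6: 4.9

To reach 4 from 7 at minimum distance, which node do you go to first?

1

Enumerating some paths:
7 - 1 - 8 - 4: 6.9+1.4+5.4 = 13.7
7 - 1 - 4: 6.9+4.6 = 11.5
The minimum is 11.5 m via 7 - 1 - 4.
So from 7 the first move is to 1.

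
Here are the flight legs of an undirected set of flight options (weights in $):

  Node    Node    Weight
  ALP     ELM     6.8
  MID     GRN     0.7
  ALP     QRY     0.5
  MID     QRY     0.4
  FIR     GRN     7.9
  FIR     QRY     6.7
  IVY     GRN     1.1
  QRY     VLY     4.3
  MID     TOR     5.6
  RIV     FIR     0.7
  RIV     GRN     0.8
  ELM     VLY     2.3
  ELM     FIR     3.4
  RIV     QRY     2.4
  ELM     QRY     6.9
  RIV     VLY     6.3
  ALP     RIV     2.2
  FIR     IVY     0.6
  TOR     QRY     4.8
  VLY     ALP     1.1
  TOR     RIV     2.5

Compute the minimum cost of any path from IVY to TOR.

Settle nodes by increasing distance from IVY:
IVY: 0
FIR: 0.6  (via IVY)
GRN: 1.1  (via IVY)
RIV: 1.3  (via FIR)
MID: 1.8  (via GRN)
QRY: 2.2  (via MID)
ALP: 2.7  (via QRY)
VLY: 3.8  (via ALP)
TOR: 3.8  (via RIV)
Shortest route: IVY → FIR → RIV → TOR = $3.8.

$3.8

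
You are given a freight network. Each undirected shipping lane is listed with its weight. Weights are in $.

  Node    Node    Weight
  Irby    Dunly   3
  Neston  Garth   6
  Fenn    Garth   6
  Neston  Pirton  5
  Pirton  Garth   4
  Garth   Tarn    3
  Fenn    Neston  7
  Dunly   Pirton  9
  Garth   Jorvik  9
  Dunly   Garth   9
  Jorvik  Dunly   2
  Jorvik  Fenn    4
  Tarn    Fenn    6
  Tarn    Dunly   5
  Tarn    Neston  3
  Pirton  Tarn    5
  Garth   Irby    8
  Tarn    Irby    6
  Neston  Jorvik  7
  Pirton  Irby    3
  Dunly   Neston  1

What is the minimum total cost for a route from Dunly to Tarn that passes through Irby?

$9

Best Dunly to Irby: Dunly–Irby costing 3
Shortest Irby→Tarn: Irby–Tarn = 6
Total via Irby: 3 + 6 = $9.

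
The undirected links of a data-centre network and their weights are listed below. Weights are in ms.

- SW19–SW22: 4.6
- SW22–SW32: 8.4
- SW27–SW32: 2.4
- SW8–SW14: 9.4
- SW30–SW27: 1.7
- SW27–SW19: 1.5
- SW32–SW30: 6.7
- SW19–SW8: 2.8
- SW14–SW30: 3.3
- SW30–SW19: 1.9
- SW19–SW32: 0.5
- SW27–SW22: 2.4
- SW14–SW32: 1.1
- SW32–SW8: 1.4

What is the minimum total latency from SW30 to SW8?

3.8 ms

Enumerating some paths:
SW30 - SW19 - SW8: 1.9+2.8 = 4.7
SW30 - SW27 - SW19 - SW32 - SW8: 1.7+1.5+0.5+1.4 = 5.1
SW30 - SW19 - SW32 - SW8: 1.9+0.5+1.4 = 3.8
Cheapest is SW30 - SW19 - SW32 - SW8 at 3.8 ms.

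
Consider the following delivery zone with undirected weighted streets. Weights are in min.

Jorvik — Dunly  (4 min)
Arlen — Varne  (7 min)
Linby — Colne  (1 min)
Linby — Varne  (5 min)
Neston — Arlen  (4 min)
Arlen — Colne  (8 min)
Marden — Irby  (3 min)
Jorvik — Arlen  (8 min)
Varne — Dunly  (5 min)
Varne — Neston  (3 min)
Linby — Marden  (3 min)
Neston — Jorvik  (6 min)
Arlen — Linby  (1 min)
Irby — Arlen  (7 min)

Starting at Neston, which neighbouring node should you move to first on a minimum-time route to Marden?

Arlen

Enumerating some paths:
Neston → Varne → Linby → Marden: 3+5+3 = 11
Neston → Arlen → Linby → Marden: 4+1+3 = 8
Neston → Varne → Arlen → Linby → Marden: 3+7+1+3 = 14
Cheapest is Neston → Arlen → Linby → Marden at 8 min.
So from Neston the first move is to Arlen.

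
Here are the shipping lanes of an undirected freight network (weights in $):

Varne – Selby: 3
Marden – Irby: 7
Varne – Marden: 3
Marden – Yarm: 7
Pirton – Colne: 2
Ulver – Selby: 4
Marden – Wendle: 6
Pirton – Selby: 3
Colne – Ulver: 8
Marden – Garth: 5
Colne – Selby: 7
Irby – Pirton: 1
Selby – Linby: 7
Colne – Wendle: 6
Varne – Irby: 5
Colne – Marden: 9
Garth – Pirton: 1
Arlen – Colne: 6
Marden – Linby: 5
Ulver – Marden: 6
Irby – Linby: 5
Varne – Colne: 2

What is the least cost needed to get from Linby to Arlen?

Running Dijkstra from Linby:
Linby: 0
Irby: 5  (via Linby)
Marden: 5  (via Linby)
Pirton: 6  (via Irby)
Garth: 7  (via Pirton)
Selby: 7  (via Linby)
Varne: 8  (via Marden)
Colne: 8  (via Pirton)
Ulver: 11  (via Marden)
Wendle: 11  (via Marden)
Yarm: 12  (via Marden)
Arlen: 14  (via Colne)
Shortest route: Linby → Irby → Pirton → Colne → Arlen = $14.

$14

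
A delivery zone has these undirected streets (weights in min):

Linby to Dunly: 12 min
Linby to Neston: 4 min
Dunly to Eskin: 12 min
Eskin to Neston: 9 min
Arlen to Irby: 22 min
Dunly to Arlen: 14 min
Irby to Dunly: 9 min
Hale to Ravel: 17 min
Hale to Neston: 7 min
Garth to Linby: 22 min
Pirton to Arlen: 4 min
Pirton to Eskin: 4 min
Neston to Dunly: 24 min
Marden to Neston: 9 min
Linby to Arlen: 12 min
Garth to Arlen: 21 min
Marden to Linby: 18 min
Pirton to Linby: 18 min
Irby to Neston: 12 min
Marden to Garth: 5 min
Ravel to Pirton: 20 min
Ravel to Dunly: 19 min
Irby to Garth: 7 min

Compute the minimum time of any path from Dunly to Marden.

21 min

Compare a few routes:
Dunly - Irby - Neston - Marden: 9+12+9 = 30
Dunly - Linby - Neston - Marden: 12+4+9 = 25
Dunly - Irby - Garth - Marden: 9+7+5 = 21
Cheapest is Dunly - Irby - Garth - Marden at 21 min.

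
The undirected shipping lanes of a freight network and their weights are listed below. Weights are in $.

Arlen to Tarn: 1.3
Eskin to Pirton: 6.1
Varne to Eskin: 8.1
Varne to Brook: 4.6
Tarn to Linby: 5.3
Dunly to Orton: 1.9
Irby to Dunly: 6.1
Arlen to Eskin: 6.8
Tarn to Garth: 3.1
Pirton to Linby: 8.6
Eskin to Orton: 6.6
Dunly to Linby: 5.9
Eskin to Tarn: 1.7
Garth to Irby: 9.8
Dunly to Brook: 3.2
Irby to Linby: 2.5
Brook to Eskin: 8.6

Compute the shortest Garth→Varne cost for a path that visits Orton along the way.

Shortest Garth→Orton: Garth–Tarn–Eskin–Orton = 11.4
Best Orton to Varne: Orton–Dunly–Brook–Varne costing 9.7
Total via Orton: 11.4 + 9.7 = $21.1.

$21.1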